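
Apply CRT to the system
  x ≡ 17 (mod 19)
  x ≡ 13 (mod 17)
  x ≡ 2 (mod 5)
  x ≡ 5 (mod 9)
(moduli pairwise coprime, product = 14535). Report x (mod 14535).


Product of moduli M = 19 · 17 · 5 · 9 = 14535.
Merge one congruence at a time:
  Start: x ≡ 17 (mod 19).
  Combine with x ≡ 13 (mod 17); new modulus lcm = 323.
    Write x = 17 + 19·t and substitute into x ≡ 13 (mod 17): 19·t ≡ 13 − 17 = -4 (mod 17).
    Reduce coefficients mod 17: 2·t ≡ 13 (mod 17).
    The inverse of 2 mod 17 is 9 (since 2·9 = 18 = 1·17 + 1), so t ≡ 9·13 = 117 ≡ 15 (mod 17).
    Then x = 17 + 19·15 = 302, valid modulo lcm(19, 17) = 323: x ≡ 302 (mod 323).
  Combine with x ≡ 2 (mod 5); new modulus lcm = 1615.
    Write x = 302 + 323·t and substitute into x ≡ 2 (mod 5): 323·t ≡ 2 − 302 = -300 (mod 5).
    Reduce coefficients mod 5: 3·t ≡ 0 (mod 5).
    The inverse of 3 mod 5 is 2 (since 3·2 = 6 = 1·5 + 1), so t ≡ 2·0 = 0 ≡ 0 (mod 5).
    Then x = 302 + 323·0 = 302, valid modulo lcm(323, 5) = 1615: x ≡ 302 (mod 1615).
  Combine with x ≡ 5 (mod 9); new modulus lcm = 14535.
    Write x = 302 + 1615·t and substitute into x ≡ 5 (mod 9): 1615·t ≡ 5 − 302 = -297 (mod 9).
    Reduce coefficients mod 9: 4·t ≡ 0 (mod 9).
    The inverse of 4 mod 9 is 7 (since 4·7 = 28 = 3·9 + 1), so t ≡ 7·0 = 0 ≡ 0 (mod 9).
    Then x = 302 + 1615·0 = 302, valid modulo lcm(1615, 9) = 14535: x ≡ 302 (mod 14535).
Verify against each original: 302 mod 19 = 17, 302 mod 17 = 13, 302 mod 5 = 2, 302 mod 9 = 5.

x ≡ 302 (mod 14535).


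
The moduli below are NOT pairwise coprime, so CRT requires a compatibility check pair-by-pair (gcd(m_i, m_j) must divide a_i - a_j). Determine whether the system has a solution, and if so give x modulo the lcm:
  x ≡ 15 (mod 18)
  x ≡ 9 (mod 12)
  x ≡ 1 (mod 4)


Moduli 18, 12, 4 are not pairwise coprime, so CRT works modulo lcm(m_i) when all pairwise compatibility conditions hold.
Pairwise compatibility: gcd(m_i, m_j) must divide a_i - a_j for every pair.
Merge one congruence at a time:
  Start: x ≡ 15 (mod 18).
  Combine with x ≡ 9 (mod 12): gcd(18, 12) = 6; 9 - 15 = -6, which IS divisible by 6, so compatible.
    Write x = 15 + 18·t and substitute into x ≡ 9 (mod 12): 18·t ≡ 9 − 15 = -6 (mod 12).
    Divide the congruence (and modulus) by g = 6: 3·t ≡ -1 (mod 2).
    Reduce coefficients mod 2: 1·t ≡ 1 (mod 2).
    So t ≡ 1 (mod 2).
    Then x = 15 + 18·1 = 33, valid modulo lcm(18, 12) = 36: x ≡ 33 (mod 36).
  Combine with x ≡ 1 (mod 4): gcd(36, 4) = 4; 1 - 33 = -32, which IS divisible by 4, so compatible.
    Write x = 33 + 36·t and substitute into x ≡ 1 (mod 4): 36·t ≡ 1 − 33 = -32 (mod 4).
    Divide the congruence (and modulus) by g = 4: 9·t ≡ -8 (mod 1).
    Modulo 1 every t works; take t = 0.
    Then x = 33 + 36·0 = 33, valid modulo lcm(36, 4) = 36: x ≡ 33 (mod 36).
Verify: 33 mod 18 = 15, 33 mod 12 = 9, 33 mod 4 = 1.

x ≡ 33 (mod 36).


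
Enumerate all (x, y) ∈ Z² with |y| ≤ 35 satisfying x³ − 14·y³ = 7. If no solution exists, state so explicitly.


The equation is x³ - 14y³ = 7. For fixed y, x³ = 14·y³ + 7, so a solution requires the RHS to be a perfect cube.
Strategy: iterate y from -35 to 35, compute RHS = 14·y³ + 7, and check whether it is a (positive or negative) perfect cube.
Check small values of y:
  y = 0: RHS = 7 is not a perfect cube.
  y = 1: RHS = 21 is not a perfect cube.
  y = -1: RHS = -7 is not a perfect cube.
  y = 2: RHS = 119 is not a perfect cube.
  y = -2: RHS = -105 is not a perfect cube.
  y = 3: RHS = 385 is not a perfect cube.
  y = -3: RHS = -371 is not a perfect cube.
Continuing the search up to |y| = 35 finds no solutions either.
No (x, y) in the scanned range satisfies the equation.

No integer solutions with |y| ≤ 35.


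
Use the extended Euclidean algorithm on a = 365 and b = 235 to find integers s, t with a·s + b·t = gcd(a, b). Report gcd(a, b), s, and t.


Euclidean algorithm on (365, 235) — divide until remainder is 0:
  365 = 1 · 235 + 130
  235 = 1 · 130 + 105
  130 = 1 · 105 + 25
  105 = 4 · 25 + 5
  25 = 5 · 5 + 0
gcd(365, 235) = 5.
Track Bezout coefficients alongside the remainders: start with r₀ = 365 = a·1 + b·0 (s = 1, t = 0) and r₁ = 235 = a·0 + b·1 (s = 0, t = 1); each new remainder r_{k+1} = r_{k-1} − q_k·r_k inherits s_{k+1} = s_{k-1} − q_k·s_k, t_{k+1} = t_{k-1} − q_k·t_k, so r_k = a·s_k + b·t_k at every step:
  q = 1: r = 130, s = 1 − 1·0 = 1, t = 0 − 1·1 = -1  (check: 365·1 + 235·(-1) = 130)
  q = 1: r = 105, s = 0 − 1·1 = -1, t = 1 − 1·(-1) = 2  (check: 365·(-1) + 235·2 = 105)
  q = 1: r = 25, s = 1 − 1·(-1) = 2, t = -1 − 1·2 = -3  (check: 365·2 + 235·(-3) = 25)
  q = 4: r = 5, s = -1 − 4·2 = -9, t = 2 − 4·(-3) = 14  (check: 365·(-9) + 235·14 = 5)
The row with r = 5 (the gcd) gives the Bezout coefficients s = -9, t = 14.
Result: 365 · (-9) + 235 · (14) = 5.

gcd(365, 235) = 5; s = -9, t = 14 (check: 365·(-9) + 235·14 = 5).


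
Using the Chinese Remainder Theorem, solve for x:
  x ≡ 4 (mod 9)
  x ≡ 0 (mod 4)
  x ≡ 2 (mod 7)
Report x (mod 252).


Moduli 9, 4, 7 are pairwise coprime; by CRT there is a unique solution modulo M = 9 · 4 · 7 = 252.
Solve pairwise, accumulating the modulus:
  Start with x ≡ 4 (mod 9).
  Combine with x ≡ 0 (mod 4): since gcd(9, 4) = 1, we get a unique residue mod 36.
    Write x = 4 + 9·t and substitute into x ≡ 0 (mod 4): 9·t ≡ 0 − 4 = -4 (mod 4).
    Reduce coefficients mod 4: 1·t ≡ 0 (mod 4).
    So t ≡ 0 (mod 4).
    Then x = 4 + 9·0 = 4, valid modulo lcm(9, 4) = 36: x ≡ 4 (mod 36).
  Combine with x ≡ 2 (mod 7): since gcd(36, 7) = 1, we get a unique residue mod 252.
    Write x = 4 + 36·t and substitute into x ≡ 2 (mod 7): 36·t ≡ 2 − 4 = -2 (mod 7).
    Reduce coefficients mod 7: 1·t ≡ 5 (mod 7).
    So t ≡ 5 (mod 7).
    Then x = 4 + 36·5 = 184, valid modulo lcm(36, 7) = 252: x ≡ 184 (mod 252).
Verify: 184 mod 9 = 4 ✓, 184 mod 4 = 0 ✓, 184 mod 7 = 2 ✓.

x ≡ 184 (mod 252).


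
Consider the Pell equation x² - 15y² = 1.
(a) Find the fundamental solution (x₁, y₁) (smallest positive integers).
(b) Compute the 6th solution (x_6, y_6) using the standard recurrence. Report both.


Step 1: Find the fundamental solution (x₁, y₁) of x² - 15y² = 1.
  Expand √15 as a continued fraction. a₀ = ⌊√15⌋ = 3; iterate m_{k+1} = d_k·a_k − m_k, d_{k+1} = (15 − m_{k+1}²)/d_k, a_{k+1} = ⌊(a₀ + m_{k+1})/d_{k+1}⌋ (starting m₀ = 0, d₀ = 1), with convergents p_k = a_k·p_{k-1} + p_{k-2}, q_k = a_k·q_{k-1} + q_{k-2} (p₋₁ = 1, q₋₁ = 0):
  k = 0: a₀ = 3; p₀/q₀ = 3/1; p₀² − 15·q₀² = 9 − 15 = -6.
  k = 1: m = 3, d = 6, a = ⌊(3 + 3)/6⌋ = 1; p/q = (1·3 + 1)/(1·1 + 0) = 4/1; p² − 15·q² = 16 − 15 = 1.
  The first convergent with p² − 15·q² = 1 gives the fundamental solution (x₁, y₁) = (4, 1).
Step 2: Apply the recurrence (x_{n+1}, y_{n+1}) = (x₁x_n + 15y₁y_n, x₁y_n + y₁x_n) repeatedly.
  From (x_1, y_1) = (4, 1): x_2 = 4·4 + 15·1·1 = 31; y_2 = 4·1 + 1·4 = 8.
  From (x_2, y_2) = (31, 8): x_3 = 4·31 + 15·1·8 = 244; y_3 = 4·8 + 1·31 = 63.
  From (x_3, y_3) = (244, 63): x_4 = 4·244 + 15·1·63 = 1921; y_4 = 4·63 + 1·244 = 496.
  From (x_4, y_4) = (1921, 496): x_5 = 4·1921 + 15·1·496 = 15124; y_5 = 4·496 + 1·1921 = 3905.
  From (x_5, y_5) = (15124, 3905): x_6 = 4·15124 + 15·1·3905 = 119071; y_6 = 4·3905 + 1·15124 = 30744.
Step 3: Verify x_6² - 15·y_6² = 14177903041 - 14177903040 = 1 (should be 1). ✓

(x_1, y_1) = (4, 1); (x_6, y_6) = (119071, 30744).


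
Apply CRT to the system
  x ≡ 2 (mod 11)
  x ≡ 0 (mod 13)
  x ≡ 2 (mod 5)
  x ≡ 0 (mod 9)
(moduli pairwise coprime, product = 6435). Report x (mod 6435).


Product of moduli M = 11 · 13 · 5 · 9 = 6435.
Merge one congruence at a time:
  Start: x ≡ 2 (mod 11).
  Combine with x ≡ 0 (mod 13); new modulus lcm = 143.
    Write x = 2 + 11·t and substitute into x ≡ 0 (mod 13): 11·t ≡ 0 − 2 = -2 (mod 13).
    Reduce coefficients mod 13: 11·t ≡ 11 (mod 13).
    The inverse of 11 mod 13 is 6 (since 11·6 = 66 = 5·13 + 1), so t ≡ 6·11 = 66 ≡ 1 (mod 13).
    Then x = 2 + 11·1 = 13, valid modulo lcm(11, 13) = 143: x ≡ 13 (mod 143).
  Combine with x ≡ 2 (mod 5); new modulus lcm = 715.
    Write x = 13 + 143·t and substitute into x ≡ 2 (mod 5): 143·t ≡ 2 − 13 = -11 (mod 5).
    Reduce coefficients mod 5: 3·t ≡ 4 (mod 5).
    The inverse of 3 mod 5 is 2 (since 3·2 = 6 = 1·5 + 1), so t ≡ 2·4 = 8 ≡ 3 (mod 5).
    Then x = 13 + 143·3 = 442, valid modulo lcm(143, 5) = 715: x ≡ 442 (mod 715).
  Combine with x ≡ 0 (mod 9); new modulus lcm = 6435.
    Write x = 442 + 715·t and substitute into x ≡ 0 (mod 9): 715·t ≡ 0 − 442 = -442 (mod 9).
    Reduce coefficients mod 9: 4·t ≡ 8 (mod 9).
    The inverse of 4 mod 9 is 7 (since 4·7 = 28 = 3·9 + 1), so t ≡ 7·8 = 56 ≡ 2 (mod 9).
    Then x = 442 + 715·2 = 1872, valid modulo lcm(715, 9) = 6435: x ≡ 1872 (mod 6435).
Verify against each original: 1872 mod 11 = 2, 1872 mod 13 = 0, 1872 mod 5 = 2, 1872 mod 9 = 0.

x ≡ 1872 (mod 6435).


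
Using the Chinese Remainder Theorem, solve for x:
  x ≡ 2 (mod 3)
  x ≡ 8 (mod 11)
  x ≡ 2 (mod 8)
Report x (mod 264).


Moduli 3, 11, 8 are pairwise coprime; by CRT there is a unique solution modulo M = 3 · 11 · 8 = 264.
Solve pairwise, accumulating the modulus:
  Start with x ≡ 2 (mod 3).
  Combine with x ≡ 8 (mod 11): since gcd(3, 11) = 1, we get a unique residue mod 33.
    Write x = 2 + 3·t and substitute into x ≡ 8 (mod 11): 3·t ≡ 8 − 2 = 6 (mod 11).
    The inverse of 3 mod 11 is 4 (since 3·4 = 12 = 1·11 + 1), so t ≡ 4·6 = 24 ≡ 2 (mod 11).
    Then x = 2 + 3·2 = 8, valid modulo lcm(3, 11) = 33: x ≡ 8 (mod 33).
  Combine with x ≡ 2 (mod 8): since gcd(33, 8) = 1, we get a unique residue mod 264.
    Write x = 8 + 33·t and substitute into x ≡ 2 (mod 8): 33·t ≡ 2 − 8 = -6 (mod 8).
    Reduce coefficients mod 8: 1·t ≡ 2 (mod 8).
    So t ≡ 2 (mod 8).
    Then x = 8 + 33·2 = 74, valid modulo lcm(33, 8) = 264: x ≡ 74 (mod 264).
Verify: 74 mod 3 = 2 ✓, 74 mod 11 = 8 ✓, 74 mod 8 = 2 ✓.

x ≡ 74 (mod 264).


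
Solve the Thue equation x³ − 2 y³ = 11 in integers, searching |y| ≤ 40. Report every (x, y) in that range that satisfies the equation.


The equation is x³ - 2y³ = 11. For fixed y, x³ = 2·y³ + 11, so a solution requires the RHS to be a perfect cube.
Strategy: iterate y from -40 to 40, compute RHS = 2·y³ + 11, and check whether it is a (positive or negative) perfect cube.
Check small values of y:
  y = 0: RHS = 11 is not a perfect cube.
  y = 1: RHS = 13 is not a perfect cube.
  y = -1: RHS = 9 is not a perfect cube.
  y = 2: RHS = 27 = (3)³ ⇒ x = 3 works.
  y = -2: RHS = -5 is not a perfect cube.
  y = 3: RHS = 65 is not a perfect cube.
  y = -3: RHS = -43 is not a perfect cube.
Continuing the search up to |y| = 40 finds no further solutions beyond those listed.
Collected solutions: (3, 2).

Solutions (with |y| ≤ 40): (3, 2).


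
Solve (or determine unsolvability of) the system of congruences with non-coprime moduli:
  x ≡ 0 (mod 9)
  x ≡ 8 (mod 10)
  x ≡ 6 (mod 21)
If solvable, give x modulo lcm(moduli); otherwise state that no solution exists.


Moduli 9, 10, 21 are not pairwise coprime, so CRT works modulo lcm(m_i) when all pairwise compatibility conditions hold.
Pairwise compatibility: gcd(m_i, m_j) must divide a_i - a_j for every pair.
Merge one congruence at a time:
  Start: x ≡ 0 (mod 9).
  Combine with x ≡ 8 (mod 10): gcd(9, 10) = 1; 8 - 0 = 8, which IS divisible by 1, so compatible.
    Write x = 0 + 9·t and substitute into x ≡ 8 (mod 10): 9·t ≡ 8 − 0 = 8 (mod 10).
    The inverse of 9 mod 10 is 9 (since 9·9 = 81 = 8·10 + 1), so t ≡ 9·8 = 72 ≡ 2 (mod 10).
    Then x = 0 + 9·2 = 18, valid modulo lcm(9, 10) = 90: x ≡ 18 (mod 90).
  Combine with x ≡ 6 (mod 21): gcd(90, 21) = 3; 6 - 18 = -12, which IS divisible by 3, so compatible.
    Write x = 18 + 90·t and substitute into x ≡ 6 (mod 21): 90·t ≡ 6 − 18 = -12 (mod 21).
    Divide the congruence (and modulus) by g = 3: 30·t ≡ -4 (mod 7).
    Reduce coefficients mod 7: 2·t ≡ 3 (mod 7).
    The inverse of 2 mod 7 is 4 (since 2·4 = 8 = 1·7 + 1), so t ≡ 4·3 = 12 ≡ 5 (mod 7).
    Then x = 18 + 90·5 = 468, valid modulo lcm(90, 21) = 630: x ≡ 468 (mod 630).
Verify: 468 mod 9 = 0, 468 mod 10 = 8, 468 mod 21 = 6.

x ≡ 468 (mod 630).


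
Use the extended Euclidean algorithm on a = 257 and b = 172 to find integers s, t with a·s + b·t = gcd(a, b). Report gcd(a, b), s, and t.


Euclidean algorithm on (257, 172) — divide until remainder is 0:
  257 = 1 · 172 + 85
  172 = 2 · 85 + 2
  85 = 42 · 2 + 1
  2 = 2 · 1 + 0
gcd(257, 172) = 1.
Track Bezout coefficients alongside the remainders: start with r₀ = 257 = a·1 + b·0 (s = 1, t = 0) and r₁ = 172 = a·0 + b·1 (s = 0, t = 1); each new remainder r_{k+1} = r_{k-1} − q_k·r_k inherits s_{k+1} = s_{k-1} − q_k·s_k, t_{k+1} = t_{k-1} − q_k·t_k, so r_k = a·s_k + b·t_k at every step:
  q = 1: r = 85, s = 1 − 1·0 = 1, t = 0 − 1·1 = -1  (check: 257·1 + 172·(-1) = 85)
  q = 2: r = 2, s = 0 − 2·1 = -2, t = 1 − 2·(-1) = 3  (check: 257·(-2) + 172·3 = 2)
  q = 42: r = 1, s = 1 − 42·(-2) = 85, t = -1 − 42·3 = -127  (check: 257·85 + 172·(-127) = 1)
The row with r = 1 (the gcd) gives the Bezout coefficients s = 85, t = -127.
Result: 257 · (85) + 172 · (-127) = 1.

gcd(257, 172) = 1; s = 85, t = -127 (check: 257·85 + 172·(-127) = 1).


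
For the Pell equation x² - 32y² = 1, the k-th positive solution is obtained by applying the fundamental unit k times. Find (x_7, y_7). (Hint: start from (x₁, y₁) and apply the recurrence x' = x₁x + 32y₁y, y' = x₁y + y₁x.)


Step 1: Find the fundamental solution (x₁, y₁) of x² - 32y² = 1.
  Expand √32 as a continued fraction. a₀ = ⌊√32⌋ = 5; iterate m_{k+1} = d_k·a_k − m_k, d_{k+1} = (32 − m_{k+1}²)/d_k, a_{k+1} = ⌊(a₀ + m_{k+1})/d_{k+1}⌋ (starting m₀ = 0, d₀ = 1), with convergents p_k = a_k·p_{k-1} + p_{k-2}, q_k = a_k·q_{k-1} + q_{k-2} (p₋₁ = 1, q₋₁ = 0):
  k = 0: a₀ = 5; p₀/q₀ = 5/1; p₀² − 32·q₀² = 25 − 32 = -7.
  k = 1: m = 5, d = 7, a = ⌊(5 + 5)/7⌋ = 1; p/q = (1·5 + 1)/(1·1 + 0) = 6/1; p² − 32·q² = 36 − 32 = 4.
  k = 2: m = 2, d = 4, a = ⌊(5 + 2)/4⌋ = 1; p/q = (1·6 + 5)/(1·1 + 1) = 11/2; p² − 32·q² = 121 − 128 = -7.
  k = 3: m = 2, d = 7, a = ⌊(5 + 2)/7⌋ = 1; p/q = (1·11 + 6)/(1·2 + 1) = 17/3; p² − 32·q² = 289 − 288 = 1.
  The first convergent with p² − 32·q² = 1 gives the fundamental solution (x₁, y₁) = (17, 3).
Step 2: Apply the recurrence (x_{n+1}, y_{n+1}) = (x₁x_n + 32y₁y_n, x₁y_n + y₁x_n) repeatedly.
  From (x_1, y_1) = (17, 3): x_2 = 17·17 + 32·3·3 = 577; y_2 = 17·3 + 3·17 = 102.
  From (x_2, y_2) = (577, 102): x_3 = 17·577 + 32·3·102 = 19601; y_3 = 17·102 + 3·577 = 3465.
  From (x_3, y_3) = (19601, 3465): x_4 = 17·19601 + 32·3·3465 = 665857; y_4 = 17·3465 + 3·19601 = 117708.
  From (x_4, y_4) = (665857, 117708): x_5 = 17·665857 + 32·3·117708 = 22619537; y_5 = 17·117708 + 3·665857 = 3998607.
  From (x_5, y_5) = (22619537, 3998607): x_6 = 17·22619537 + 32·3·3998607 = 768398401; y_6 = 17·3998607 + 3·22619537 = 135834930.
  From (x_6, y_6) = (768398401, 135834930): x_7 = 17·768398401 + 32·3·135834930 = 26102926097; y_7 = 17·135834930 + 3·768398401 = 4614389013.
Step 3: Verify x_7² - 32·y_7² = 681362750825443653409 - 681362750825443653408 = 1 (should be 1). ✓

(x_1, y_1) = (17, 3); (x_7, y_7) = (26102926097, 4614389013).


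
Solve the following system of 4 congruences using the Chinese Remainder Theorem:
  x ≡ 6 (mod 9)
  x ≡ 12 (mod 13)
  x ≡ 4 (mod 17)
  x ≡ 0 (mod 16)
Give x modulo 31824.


Product of moduli M = 9 · 13 · 17 · 16 = 31824.
Merge one congruence at a time:
  Start: x ≡ 6 (mod 9).
  Combine with x ≡ 12 (mod 13); new modulus lcm = 117.
    Write x = 6 + 9·t and substitute into x ≡ 12 (mod 13): 9·t ≡ 12 − 6 = 6 (mod 13).
    The inverse of 9 mod 13 is 3 (since 9·3 = 27 = 2·13 + 1), so t ≡ 3·6 = 18 ≡ 5 (mod 13).
    Then x = 6 + 9·5 = 51, valid modulo lcm(9, 13) = 117: x ≡ 51 (mod 117).
  Combine with x ≡ 4 (mod 17); new modulus lcm = 1989.
    Write x = 51 + 117·t and substitute into x ≡ 4 (mod 17): 117·t ≡ 4 − 51 = -47 (mod 17).
    Reduce coefficients mod 17: 15·t ≡ 4 (mod 17).
    The inverse of 15 mod 17 is 8 (since 15·8 = 120 = 7·17 + 1), so t ≡ 8·4 = 32 ≡ 15 (mod 17).
    Then x = 51 + 117·15 = 1806, valid modulo lcm(117, 17) = 1989: x ≡ 1806 (mod 1989).
  Combine with x ≡ 0 (mod 16); new modulus lcm = 31824.
    Write x = 1806 + 1989·t and substitute into x ≡ 0 (mod 16): 1989·t ≡ 0 − 1806 = -1806 (mod 16).
    Reduce coefficients mod 16: 5·t ≡ 2 (mod 16).
    The inverse of 5 mod 16 is 13 (since 5·13 = 65 = 4·16 + 1), so t ≡ 13·2 = 26 ≡ 10 (mod 16).
    Then x = 1806 + 1989·10 = 21696, valid modulo lcm(1989, 16) = 31824: x ≡ 21696 (mod 31824).
Verify against each original: 21696 mod 9 = 6, 21696 mod 13 = 12, 21696 mod 17 = 4, 21696 mod 16 = 0.

x ≡ 21696 (mod 31824).


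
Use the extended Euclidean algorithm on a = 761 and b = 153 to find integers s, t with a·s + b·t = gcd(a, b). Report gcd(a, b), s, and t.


Euclidean algorithm on (761, 153) — divide until remainder is 0:
  761 = 4 · 153 + 149
  153 = 1 · 149 + 4
  149 = 37 · 4 + 1
  4 = 4 · 1 + 0
gcd(761, 153) = 1.
Track Bezout coefficients alongside the remainders: start with r₀ = 761 = a·1 + b·0 (s = 1, t = 0) and r₁ = 153 = a·0 + b·1 (s = 0, t = 1); each new remainder r_{k+1} = r_{k-1} − q_k·r_k inherits s_{k+1} = s_{k-1} − q_k·s_k, t_{k+1} = t_{k-1} − q_k·t_k, so r_k = a·s_k + b·t_k at every step:
  q = 4: r = 149, s = 1 − 4·0 = 1, t = 0 − 4·1 = -4  (check: 761·1 + 153·(-4) = 149)
  q = 1: r = 4, s = 0 − 1·1 = -1, t = 1 − 1·(-4) = 5  (check: 761·(-1) + 153·5 = 4)
  q = 37: r = 1, s = 1 − 37·(-1) = 38, t = -4 − 37·5 = -189  (check: 761·38 + 153·(-189) = 1)
The row with r = 1 (the gcd) gives the Bezout coefficients s = 38, t = -189.
Result: 761 · (38) + 153 · (-189) = 1.

gcd(761, 153) = 1; s = 38, t = -189 (check: 761·38 + 153·(-189) = 1).


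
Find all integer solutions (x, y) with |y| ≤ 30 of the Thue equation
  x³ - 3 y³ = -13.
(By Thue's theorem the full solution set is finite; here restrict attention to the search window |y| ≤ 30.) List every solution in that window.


The equation is x³ - 3y³ = -13. For fixed y, x³ = 3·y³ − 13, so a solution requires the RHS to be a perfect cube.
Strategy: iterate y from -30 to 30, compute RHS = 3·y³ − 13, and check whether it is a (positive or negative) perfect cube.
Check small values of y:
  y = 0: RHS = -13 is not a perfect cube.
  y = 1: RHS = -10 is not a perfect cube.
  y = -1: RHS = -16 is not a perfect cube.
  y = 2: RHS = 11 is not a perfect cube.
  y = -2: RHS = -37 is not a perfect cube.
  y = 3: RHS = 68 is not a perfect cube.
  y = -3: RHS = -94 is not a perfect cube.
Continuing the search up to |y| = 30 finds no solutions either.
No (x, y) in the scanned range satisfies the equation.

No integer solutions with |y| ≤ 30.


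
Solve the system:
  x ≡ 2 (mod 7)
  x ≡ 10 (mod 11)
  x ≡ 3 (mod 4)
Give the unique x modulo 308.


Moduli 7, 11, 4 are pairwise coprime; by CRT there is a unique solution modulo M = 7 · 11 · 4 = 308.
Solve pairwise, accumulating the modulus:
  Start with x ≡ 2 (mod 7).
  Combine with x ≡ 10 (mod 11): since gcd(7, 11) = 1, we get a unique residue mod 77.
    Write x = 2 + 7·t and substitute into x ≡ 10 (mod 11): 7·t ≡ 10 − 2 = 8 (mod 11).
    The inverse of 7 mod 11 is 8 (since 7·8 = 56 = 5·11 + 1), so t ≡ 8·8 = 64 ≡ 9 (mod 11).
    Then x = 2 + 7·9 = 65, valid modulo lcm(7, 11) = 77: x ≡ 65 (mod 77).
  Combine with x ≡ 3 (mod 4): since gcd(77, 4) = 1, we get a unique residue mod 308.
    Write x = 65 + 77·t and substitute into x ≡ 3 (mod 4): 77·t ≡ 3 − 65 = -62 (mod 4).
    Reduce coefficients mod 4: 1·t ≡ 2 (mod 4).
    So t ≡ 2 (mod 4).
    Then x = 65 + 77·2 = 219, valid modulo lcm(77, 4) = 308: x ≡ 219 (mod 308).
Verify: 219 mod 7 = 2 ✓, 219 mod 11 = 10 ✓, 219 mod 4 = 3 ✓.

x ≡ 219 (mod 308).


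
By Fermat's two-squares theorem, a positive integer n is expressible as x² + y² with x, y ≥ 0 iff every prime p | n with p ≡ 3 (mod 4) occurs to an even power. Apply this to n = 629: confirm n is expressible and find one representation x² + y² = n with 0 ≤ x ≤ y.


Step 1: Factor n = 629 = 17 · 37.
Step 2: Check the mod-4 condition on each prime factor: 17 ≡ 1 (mod 4), exponent 1; 37 ≡ 1 (mod 4), exponent 1.
All primes ≡ 3 (mod 4) appear to even exponent (or don't appear), so by the two-squares theorem n IS expressible as a sum of two squares.
Step 3: Build a representation. Here n = 17 · 37 is a product of primes ≡ 1 (mod 4). Each prime p ≡ 1 (mod 4) is itself a sum of two squares; find a² by testing p − a² for a perfect square:
  17: 17 − 1² = 16 = 4² ⇒ 17 = 1² + 4².
  37: 37 − 1² = 36 = 6² ⇒ 37 = 1² + 6².
  Combine using the Brahmagupta–Fibonacci identity (a² + b²)(c² + d²) = (ac − bd)² + (ad + bc)² = (ac + bd)² + (ad − bc)²:
  17 · 37 = 629: from (1² + 4²)(1² + 6²), take (1·1 − 4·6, 1·6 + 4·1) = (1 − 24, 6 + 4) = (-23, 10); dropping signs (only squares matter) gives (23, 10); check 23² + 10² = 529 + 100 = 629 ✓.
Step 4: Order so x ≤ y and verify: 10² + 23² = 100 + 529 = 629 = n. ✓

n = 629 = 10² + 23² (one valid representation with x ≤ y).


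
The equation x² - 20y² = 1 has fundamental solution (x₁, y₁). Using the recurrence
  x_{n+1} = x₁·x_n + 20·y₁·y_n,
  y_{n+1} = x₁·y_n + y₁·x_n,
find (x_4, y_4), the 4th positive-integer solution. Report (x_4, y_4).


Step 1: Find the fundamental solution (x₁, y₁) of x² - 20y² = 1.
  Expand √20 as a continued fraction. a₀ = ⌊√20⌋ = 4; iterate m_{k+1} = d_k·a_k − m_k, d_{k+1} = (20 − m_{k+1}²)/d_k, a_{k+1} = ⌊(a₀ + m_{k+1})/d_{k+1}⌋ (starting m₀ = 0, d₀ = 1), with convergents p_k = a_k·p_{k-1} + p_{k-2}, q_k = a_k·q_{k-1} + q_{k-2} (p₋₁ = 1, q₋₁ = 0):
  k = 0: a₀ = 4; p₀/q₀ = 4/1; p₀² − 20·q₀² = 16 − 20 = -4.
  k = 1: m = 4, d = 4, a = ⌊(4 + 4)/4⌋ = 2; p/q = (2·4 + 1)/(2·1 + 0) = 9/2; p² − 20·q² = 81 − 80 = 1.
  The first convergent with p² − 20·q² = 1 gives the fundamental solution (x₁, y₁) = (9, 2).
Step 2: Apply the recurrence (x_{n+1}, y_{n+1}) = (x₁x_n + 20y₁y_n, x₁y_n + y₁x_n) repeatedly.
  From (x_1, y_1) = (9, 2): x_2 = 9·9 + 20·2·2 = 161; y_2 = 9·2 + 2·9 = 36.
  From (x_2, y_2) = (161, 36): x_3 = 9·161 + 20·2·36 = 2889; y_3 = 9·36 + 2·161 = 646.
  From (x_3, y_3) = (2889, 646): x_4 = 9·2889 + 20·2·646 = 51841; y_4 = 9·646 + 2·2889 = 11592.
Step 3: Verify x_4² - 20·y_4² = 2687489281 - 2687489280 = 1 (should be 1). ✓

(x_1, y_1) = (9, 2); (x_4, y_4) = (51841, 11592).


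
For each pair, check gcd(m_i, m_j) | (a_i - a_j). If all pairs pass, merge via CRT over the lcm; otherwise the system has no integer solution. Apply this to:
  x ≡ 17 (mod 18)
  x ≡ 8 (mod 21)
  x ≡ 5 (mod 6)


Moduli 18, 21, 6 are not pairwise coprime, so CRT works modulo lcm(m_i) when all pairwise compatibility conditions hold.
Pairwise compatibility: gcd(m_i, m_j) must divide a_i - a_j for every pair.
Merge one congruence at a time:
  Start: x ≡ 17 (mod 18).
  Combine with x ≡ 8 (mod 21): gcd(18, 21) = 3; 8 - 17 = -9, which IS divisible by 3, so compatible.
    Write x = 17 + 18·t and substitute into x ≡ 8 (mod 21): 18·t ≡ 8 − 17 = -9 (mod 21).
    Divide the congruence (and modulus) by g = 3: 6·t ≡ -3 (mod 7).
    Reduce coefficients mod 7: 6·t ≡ 4 (mod 7).
    The inverse of 6 mod 7 is 6 (since 6·6 = 36 = 5·7 + 1), so t ≡ 6·4 = 24 ≡ 3 (mod 7).
    Then x = 17 + 18·3 = 71, valid modulo lcm(18, 21) = 126: x ≡ 71 (mod 126).
  Combine with x ≡ 5 (mod 6): gcd(126, 6) = 6; 5 - 71 = -66, which IS divisible by 6, so compatible.
    Write x = 71 + 126·t and substitute into x ≡ 5 (mod 6): 126·t ≡ 5 − 71 = -66 (mod 6).
    Divide the congruence (and modulus) by g = 6: 21·t ≡ -11 (mod 1).
    Modulo 1 every t works; take t = 0.
    Then x = 71 + 126·0 = 71, valid modulo lcm(126, 6) = 126: x ≡ 71 (mod 126).
Verify: 71 mod 18 = 17, 71 mod 21 = 8, 71 mod 6 = 5.

x ≡ 71 (mod 126).


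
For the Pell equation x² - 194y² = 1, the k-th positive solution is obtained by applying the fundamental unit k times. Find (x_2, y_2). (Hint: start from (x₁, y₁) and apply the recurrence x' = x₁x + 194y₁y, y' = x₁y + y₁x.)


Step 1: Find the fundamental solution (x₁, y₁) of x² - 194y² = 1.
  Expand √194 as a continued fraction. a₀ = ⌊√194⌋ = 13; iterate m_{k+1} = d_k·a_k − m_k, d_{k+1} = (194 − m_{k+1}²)/d_k, a_{k+1} = ⌊(a₀ + m_{k+1})/d_{k+1}⌋ (starting m₀ = 0, d₀ = 1), with convergents p_k = a_k·p_{k-1} + p_{k-2}, q_k = a_k·q_{k-1} + q_{k-2} (p₋₁ = 1, q₋₁ = 0):
  k = 0: a₀ = 13; p₀/q₀ = 13/1; p₀² − 194·q₀² = 169 − 194 = -25.
  k = 1: m = 13, d = 25, a = ⌊(13 + 13)/25⌋ = 1; p/q = (1·13 + 1)/(1·1 + 0) = 14/1; p² − 194·q² = 196 − 194 = 2.
  k = 2: m = 12, d = 2, a = ⌊(13 + 12)/2⌋ = 12; p/q = (12·14 + 13)/(12·1 + 1) = 181/13; p² − 194·q² = 32761 − 32786 = -25.
  k = 3: m = 12, d = 25, a = ⌊(13 + 12)/25⌋ = 1; p/q = (1·181 + 14)/(1·13 + 1) = 195/14; p² − 194·q² = 38025 − 38024 = 1.
  The first convergent with p² − 194·q² = 1 gives the fundamental solution (x₁, y₁) = (195, 14).
Step 2: Apply the recurrence (x_{n+1}, y_{n+1}) = (x₁x_n + 194y₁y_n, x₁y_n + y₁x_n) repeatedly.
  From (x_1, y_1) = (195, 14): x_2 = 195·195 + 194·14·14 = 76049; y_2 = 195·14 + 14·195 = 5460.
Step 3: Verify x_2² - 194·y_2² = 5783450401 - 5783450400 = 1 (should be 1). ✓

(x_1, y_1) = (195, 14); (x_2, y_2) = (76049, 5460).


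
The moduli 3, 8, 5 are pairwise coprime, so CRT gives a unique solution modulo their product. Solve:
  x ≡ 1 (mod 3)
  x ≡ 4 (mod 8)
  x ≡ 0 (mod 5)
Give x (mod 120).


Moduli 3, 8, 5 are pairwise coprime; by CRT there is a unique solution modulo M = 3 · 8 · 5 = 120.
Solve pairwise, accumulating the modulus:
  Start with x ≡ 1 (mod 3).
  Combine with x ≡ 4 (mod 8): since gcd(3, 8) = 1, we get a unique residue mod 24.
    Write x = 1 + 3·t and substitute into x ≡ 4 (mod 8): 3·t ≡ 4 − 1 = 3 (mod 8).
    The inverse of 3 mod 8 is 3 (since 3·3 = 9 = 1·8 + 1), so t ≡ 3·3 = 9 ≡ 1 (mod 8).
    Then x = 1 + 3·1 = 4, valid modulo lcm(3, 8) = 24: x ≡ 4 (mod 24).
  Combine with x ≡ 0 (mod 5): since gcd(24, 5) = 1, we get a unique residue mod 120.
    Write x = 4 + 24·t and substitute into x ≡ 0 (mod 5): 24·t ≡ 0 − 4 = -4 (mod 5).
    Reduce coefficients mod 5: 4·t ≡ 1 (mod 5).
    The inverse of 4 mod 5 is 4 (since 4·4 = 16 = 3·5 + 1), so t ≡ 4·1 = 4 ≡ 4 (mod 5).
    Then x = 4 + 24·4 = 100, valid modulo lcm(24, 5) = 120: x ≡ 100 (mod 120).
Verify: 100 mod 3 = 1 ✓, 100 mod 8 = 4 ✓, 100 mod 5 = 0 ✓.

x ≡ 100 (mod 120).


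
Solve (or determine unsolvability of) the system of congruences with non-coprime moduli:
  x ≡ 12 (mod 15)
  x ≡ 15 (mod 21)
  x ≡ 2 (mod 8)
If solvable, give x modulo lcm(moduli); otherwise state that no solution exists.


Moduli 15, 21, 8 are not pairwise coprime, so CRT works modulo lcm(m_i) when all pairwise compatibility conditions hold.
Pairwise compatibility: gcd(m_i, m_j) must divide a_i - a_j for every pair.
Merge one congruence at a time:
  Start: x ≡ 12 (mod 15).
  Combine with x ≡ 15 (mod 21): gcd(15, 21) = 3; 15 - 12 = 3, which IS divisible by 3, so compatible.
    Write x = 12 + 15·t and substitute into x ≡ 15 (mod 21): 15·t ≡ 15 − 12 = 3 (mod 21).
    Divide the congruence (and modulus) by g = 3: 5·t ≡ 1 (mod 7).
    The inverse of 5 mod 7 is 3 (since 5·3 = 15 = 2·7 + 1), so t ≡ 3·1 = 3 ≡ 3 (mod 7).
    Then x = 12 + 15·3 = 57, valid modulo lcm(15, 21) = 105: x ≡ 57 (mod 105).
  Combine with x ≡ 2 (mod 8): gcd(105, 8) = 1; 2 - 57 = -55, which IS divisible by 1, so compatible.
    Write x = 57 + 105·t and substitute into x ≡ 2 (mod 8): 105·t ≡ 2 − 57 = -55 (mod 8).
    Reduce coefficients mod 8: 1·t ≡ 1 (mod 8).
    So t ≡ 1 (mod 8).
    Then x = 57 + 105·1 = 162, valid modulo lcm(105, 8) = 840: x ≡ 162 (mod 840).
Verify: 162 mod 15 = 12, 162 mod 21 = 15, 162 mod 8 = 2.

x ≡ 162 (mod 840).


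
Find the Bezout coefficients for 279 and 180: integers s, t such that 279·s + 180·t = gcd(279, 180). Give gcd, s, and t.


Euclidean algorithm on (279, 180) — divide until remainder is 0:
  279 = 1 · 180 + 99
  180 = 1 · 99 + 81
  99 = 1 · 81 + 18
  81 = 4 · 18 + 9
  18 = 2 · 9 + 0
gcd(279, 180) = 9.
Track Bezout coefficients alongside the remainders: start with r₀ = 279 = a·1 + b·0 (s = 1, t = 0) and r₁ = 180 = a·0 + b·1 (s = 0, t = 1); each new remainder r_{k+1} = r_{k-1} − q_k·r_k inherits s_{k+1} = s_{k-1} − q_k·s_k, t_{k+1} = t_{k-1} − q_k·t_k, so r_k = a·s_k + b·t_k at every step:
  q = 1: r = 99, s = 1 − 1·0 = 1, t = 0 − 1·1 = -1  (check: 279·1 + 180·(-1) = 99)
  q = 1: r = 81, s = 0 − 1·1 = -1, t = 1 − 1·(-1) = 2  (check: 279·(-1) + 180·2 = 81)
  q = 1: r = 18, s = 1 − 1·(-1) = 2, t = -1 − 1·2 = -3  (check: 279·2 + 180·(-3) = 18)
  q = 4: r = 9, s = -1 − 4·2 = -9, t = 2 − 4·(-3) = 14  (check: 279·(-9) + 180·14 = 9)
The row with r = 9 (the gcd) gives the Bezout coefficients s = -9, t = 14.
Result: 279 · (-9) + 180 · (14) = 9.

gcd(279, 180) = 9; s = -9, t = 14 (check: 279·(-9) + 180·14 = 9).


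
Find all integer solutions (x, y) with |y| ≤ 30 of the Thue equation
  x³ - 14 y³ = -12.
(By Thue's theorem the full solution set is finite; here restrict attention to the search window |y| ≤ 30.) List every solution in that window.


The equation is x³ - 14y³ = -12. For fixed y, x³ = 14·y³ − 12, so a solution requires the RHS to be a perfect cube.
Strategy: iterate y from -30 to 30, compute RHS = 14·y³ − 12, and check whether it is a (positive or negative) perfect cube.
Check small values of y:
  y = 0: RHS = -12 is not a perfect cube.
  y = 1: RHS = 2 is not a perfect cube.
  y = -1: RHS = -26 is not a perfect cube.
  y = 2: RHS = 100 is not a perfect cube.
  y = -2: RHS = -124 is not a perfect cube.
  y = 3: RHS = 366 is not a perfect cube.
  y = -3: RHS = -390 is not a perfect cube.
Continuing the search up to |y| = 30 finds no solutions either.
No (x, y) in the scanned range satisfies the equation.

No integer solutions with |y| ≤ 30.


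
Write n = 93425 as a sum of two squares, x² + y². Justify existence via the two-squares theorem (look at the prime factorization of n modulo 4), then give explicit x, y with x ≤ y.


Step 1: Factor n = 93425 = 5^2 · 37 · 101.
Step 2: Check the mod-4 condition on each prime factor: 5 ≡ 1 (mod 4), exponent 2; 37 ≡ 1 (mod 4), exponent 1; 101 ≡ 1 (mod 4), exponent 1.
All primes ≡ 3 (mod 4) appear to even exponent (or don't appear), so by the two-squares theorem n IS expressible as a sum of two squares.
Step 3: Build a representation. Group n = k² · m with k = 5 and m = 37 · 101 = 3737 (a product of primes ≡ 1 (mod 4)); a representation of m scales to one of n via (k·x)² + (k·y)² = k²(x² + y²). Each prime p ≡ 1 (mod 4) is itself a sum of two squares; find a² by testing p − a² for a perfect square:
  37: 37 − 1² = 36 = 6² ⇒ 37 = 1² + 6².
  101: 101 − 1² = 100 = 10² ⇒ 101 = 1² + 10².
  Combine using the Brahmagupta–Fibonacci identity (a² + b²)(c² + d²) = (ac − bd)² + (ad + bc)² = (ac + bd)² + (ad − bc)²:
  37 · 101 = 3737: from (1² + 6²)(1² + 10²), take (1·1 − 6·10, 1·10 + 6·1) = (1 − 60, 10 + 6) = (-59, 16); dropping signs (only squares matter) gives (59, 16); check 59² + 16² = 3481 + 256 = 3737 ✓.
  Scale by k = 5: (5·59, 5·16) = (295, 80).
Step 4: Order so x ≤ y and verify: 80² + 295² = 6400 + 87025 = 93425 = n. ✓

n = 93425 = 80² + 295² (one valid representation with x ≤ y).


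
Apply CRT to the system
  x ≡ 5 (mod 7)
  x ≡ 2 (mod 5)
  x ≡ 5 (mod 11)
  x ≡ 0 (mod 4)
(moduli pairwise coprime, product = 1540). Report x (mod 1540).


Product of moduli M = 7 · 5 · 11 · 4 = 1540.
Merge one congruence at a time:
  Start: x ≡ 5 (mod 7).
  Combine with x ≡ 2 (mod 5); new modulus lcm = 35.
    Write x = 5 + 7·t and substitute into x ≡ 2 (mod 5): 7·t ≡ 2 − 5 = -3 (mod 5).
    Reduce coefficients mod 5: 2·t ≡ 2 (mod 5).
    The inverse of 2 mod 5 is 3 (since 2·3 = 6 = 1·5 + 1), so t ≡ 3·2 = 6 ≡ 1 (mod 5).
    Then x = 5 + 7·1 = 12, valid modulo lcm(7, 5) = 35: x ≡ 12 (mod 35).
  Combine with x ≡ 5 (mod 11); new modulus lcm = 385.
    Write x = 12 + 35·t and substitute into x ≡ 5 (mod 11): 35·t ≡ 5 − 12 = -7 (mod 11).
    Reduce coefficients mod 11: 2·t ≡ 4 (mod 11).
    The inverse of 2 mod 11 is 6 (since 2·6 = 12 = 1·11 + 1), so t ≡ 6·4 = 24 ≡ 2 (mod 11).
    Then x = 12 + 35·2 = 82, valid modulo lcm(35, 11) = 385: x ≡ 82 (mod 385).
  Combine with x ≡ 0 (mod 4); new modulus lcm = 1540.
    Write x = 82 + 385·t and substitute into x ≡ 0 (mod 4): 385·t ≡ 0 − 82 = -82 (mod 4).
    Reduce coefficients mod 4: 1·t ≡ 2 (mod 4).
    So t ≡ 2 (mod 4).
    Then x = 82 + 385·2 = 852, valid modulo lcm(385, 4) = 1540: x ≡ 852 (mod 1540).
Verify against each original: 852 mod 7 = 5, 852 mod 5 = 2, 852 mod 11 = 5, 852 mod 4 = 0.

x ≡ 852 (mod 1540).


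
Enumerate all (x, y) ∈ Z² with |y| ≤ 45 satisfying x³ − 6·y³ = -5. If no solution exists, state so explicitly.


The equation is x³ - 6y³ = -5. For fixed y, x³ = 6·y³ − 5, so a solution requires the RHS to be a perfect cube.
Strategy: iterate y from -45 to 45, compute RHS = 6·y³ − 5, and check whether it is a (positive or negative) perfect cube.
Check small values of y:
  y = 0: RHS = -5 is not a perfect cube.
  y = 1: RHS = 1 = (1)³ ⇒ x = 1 works.
  y = -1: RHS = -11 is not a perfect cube.
  y = 2: RHS = 43 is not a perfect cube.
  y = -2: RHS = -53 is not a perfect cube.
  y = 3: RHS = 157 is not a perfect cube.
  y = -3: RHS = -167 is not a perfect cube.
Continuing the search up to |y| = 45 finds no further solutions beyond those listed.
Collected solutions: (1, 1).

Solutions (with |y| ≤ 45): (1, 1).


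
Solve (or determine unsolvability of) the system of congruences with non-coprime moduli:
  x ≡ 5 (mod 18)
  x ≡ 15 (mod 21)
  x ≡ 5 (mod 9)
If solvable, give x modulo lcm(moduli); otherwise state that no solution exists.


Moduli 18, 21, 9 are not pairwise coprime, so CRT works modulo lcm(m_i) when all pairwise compatibility conditions hold.
Pairwise compatibility: gcd(m_i, m_j) must divide a_i - a_j for every pair.
Merge one congruence at a time:
  Start: x ≡ 5 (mod 18).
  Combine with x ≡ 15 (mod 21): gcd(18, 21) = 3, and 15 - 5 = 10 is NOT divisible by 3.
    ⇒ system is inconsistent (no integer solution).

No solution (the system is inconsistent).


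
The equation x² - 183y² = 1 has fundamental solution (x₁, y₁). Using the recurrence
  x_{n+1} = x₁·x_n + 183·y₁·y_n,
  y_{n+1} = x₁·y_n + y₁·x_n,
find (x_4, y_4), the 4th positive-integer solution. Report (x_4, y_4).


Step 1: Find the fundamental solution (x₁, y₁) of x² - 183y² = 1.
  Expand √183 as a continued fraction. a₀ = ⌊√183⌋ = 13; iterate m_{k+1} = d_k·a_k − m_k, d_{k+1} = (183 − m_{k+1}²)/d_k, a_{k+1} = ⌊(a₀ + m_{k+1})/d_{k+1}⌋ (starting m₀ = 0, d₀ = 1), with convergents p_k = a_k·p_{k-1} + p_{k-2}, q_k = a_k·q_{k-1} + q_{k-2} (p₋₁ = 1, q₋₁ = 0):
  k = 0: a₀ = 13; p₀/q₀ = 13/1; p₀² − 183·q₀² = 169 − 183 = -14.
  k = 1: m = 13, d = 14, a = ⌊(13 + 13)/14⌋ = 1; p/q = (1·13 + 1)/(1·1 + 0) = 14/1; p² − 183·q² = 196 − 183 = 13.
  k = 2: m = 1, d = 13, a = ⌊(13 + 1)/13⌋ = 1; p/q = (1·14 + 13)/(1·1 + 1) = 27/2; p² − 183·q² = 729 − 732 = -3.
  k = 3: m = 12, d = 3, a = ⌊(13 + 12)/3⌋ = 8; p/q = (8·27 + 14)/(8·2 + 1) = 230/17; p² − 183·q² = 52900 − 52887 = 13.
  k = 4: m = 12, d = 13, a = ⌊(13 + 12)/13⌋ = 1; p/q = (1·230 + 27)/(1·17 + 2) = 257/19; p² − 183·q² = 66049 − 66063 = -14.
  k = 5: m = 1, d = 14, a = ⌊(13 + 1)/14⌋ = 1; p/q = (1·257 + 230)/(1·19 + 17) = 487/36; p² − 183·q² = 237169 − 237168 = 1.
  The first convergent with p² − 183·q² = 1 gives the fundamental solution (x₁, y₁) = (487, 36).
Step 2: Apply the recurrence (x_{n+1}, y_{n+1}) = (x₁x_n + 183y₁y_n, x₁y_n + y₁x_n) repeatedly.
  From (x_1, y_1) = (487, 36): x_2 = 487·487 + 183·36·36 = 474337; y_2 = 487·36 + 36·487 = 35064.
  From (x_2, y_2) = (474337, 35064): x_3 = 487·474337 + 183·36·35064 = 462003751; y_3 = 487·35064 + 36·474337 = 34152300.
  From (x_3, y_3) = (462003751, 34152300): x_4 = 487·462003751 + 183·36·34152300 = 449991179137; y_4 = 487·34152300 + 36·462003751 = 33264305136.
Step 3: Verify x_4² - 183·y_4² = 202492061301107624064769 - 202492061301107624064768 = 1 (should be 1). ✓

(x_1, y_1) = (487, 36); (x_4, y_4) = (449991179137, 33264305136).


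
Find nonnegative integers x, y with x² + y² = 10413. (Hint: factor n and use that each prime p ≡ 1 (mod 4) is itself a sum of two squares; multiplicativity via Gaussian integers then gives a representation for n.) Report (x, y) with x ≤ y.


Step 1: Factor n = 10413 = 3^2 · 13 · 89.
Step 2: Check the mod-4 condition on each prime factor: 3 ≡ 3 (mod 4), exponent 2 (must be even); 13 ≡ 1 (mod 4), exponent 1; 89 ≡ 1 (mod 4), exponent 1.
All primes ≡ 3 (mod 4) appear to even exponent (or don't appear), so by the two-squares theorem n IS expressible as a sum of two squares.
Step 3: Build a representation. Group n = k² · m with k = 3 and m = 13 · 89 = 1157 (a product of primes ≡ 1 (mod 4)); a representation of m scales to one of n via (k·x)² + (k·y)² = k²(x² + y²). Each prime p ≡ 1 (mod 4) is itself a sum of two squares; find a² by testing p − a² for a perfect square:
  13: 13 − 1² = 12, 13 − 2² = 9 = 3² ⇒ 13 = 2² + 3².
  89: 89 − 1² = 88, 89 − 2² = 85, 89 − 3² = 80, 89 − 4² = 73, 89 − 5² = 64 = 8² ⇒ 89 = 5² + 8².
  Combine using the Brahmagupta–Fibonacci identity (a² + b²)(c² + d²) = (ac − bd)² + (ad + bc)² = (ac + bd)² + (ad − bc)²:
  13 · 89 = 1157: from (2² + 3²)(5² + 8²), take (2·5 − 3·8, 2·8 + 3·5) = (10 − 24, 16 + 15) = (-14, 31); dropping signs (only squares matter) gives (14, 31); check 14² + 31² = 196 + 961 = 1157 ✓.
  Scale by k = 3: (3·14, 3·31) = (42, 93).
Step 4: Order so x ≤ y and verify: 42² + 93² = 1764 + 8649 = 10413 = n. ✓

n = 10413 = 42² + 93² (one valid representation with x ≤ y).


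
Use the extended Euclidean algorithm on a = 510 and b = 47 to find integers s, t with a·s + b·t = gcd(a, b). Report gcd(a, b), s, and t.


Euclidean algorithm on (510, 47) — divide until remainder is 0:
  510 = 10 · 47 + 40
  47 = 1 · 40 + 7
  40 = 5 · 7 + 5
  7 = 1 · 5 + 2
  5 = 2 · 2 + 1
  2 = 2 · 1 + 0
gcd(510, 47) = 1.
Track Bezout coefficients alongside the remainders: start with r₀ = 510 = a·1 + b·0 (s = 1, t = 0) and r₁ = 47 = a·0 + b·1 (s = 0, t = 1); each new remainder r_{k+1} = r_{k-1} − q_k·r_k inherits s_{k+1} = s_{k-1} − q_k·s_k, t_{k+1} = t_{k-1} − q_k·t_k, so r_k = a·s_k + b·t_k at every step:
  q = 10: r = 40, s = 1 − 10·0 = 1, t = 0 − 10·1 = -10  (check: 510·1 + 47·(-10) = 40)
  q = 1: r = 7, s = 0 − 1·1 = -1, t = 1 − 1·(-10) = 11  (check: 510·(-1) + 47·11 = 7)
  q = 5: r = 5, s = 1 − 5·(-1) = 6, t = -10 − 5·11 = -65  (check: 510·6 + 47·(-65) = 5)
  q = 1: r = 2, s = -1 − 1·6 = -7, t = 11 − 1·(-65) = 76  (check: 510·(-7) + 47·76 = 2)
  q = 2: r = 1, s = 6 − 2·(-7) = 20, t = -65 − 2·76 = -217  (check: 510·20 + 47·(-217) = 1)
The row with r = 1 (the gcd) gives the Bezout coefficients s = 20, t = -217.
Result: 510 · (20) + 47 · (-217) = 1.

gcd(510, 47) = 1; s = 20, t = -217 (check: 510·20 + 47·(-217) = 1).
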